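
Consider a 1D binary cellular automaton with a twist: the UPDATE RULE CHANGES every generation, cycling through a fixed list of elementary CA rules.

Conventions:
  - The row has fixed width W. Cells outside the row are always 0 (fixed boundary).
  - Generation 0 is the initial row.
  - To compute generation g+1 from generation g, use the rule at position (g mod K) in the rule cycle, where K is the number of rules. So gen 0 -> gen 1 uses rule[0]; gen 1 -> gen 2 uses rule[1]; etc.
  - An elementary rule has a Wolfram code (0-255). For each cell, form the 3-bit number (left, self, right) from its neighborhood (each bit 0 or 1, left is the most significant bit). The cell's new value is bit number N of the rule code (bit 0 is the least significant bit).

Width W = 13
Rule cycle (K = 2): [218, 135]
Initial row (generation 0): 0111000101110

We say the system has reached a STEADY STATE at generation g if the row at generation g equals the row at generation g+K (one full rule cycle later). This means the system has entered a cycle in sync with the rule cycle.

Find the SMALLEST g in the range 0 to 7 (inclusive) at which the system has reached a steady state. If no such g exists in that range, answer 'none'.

Gen 0: 0111000101110
Gen 1 (rule 218): 1111101001111
Gen 2 (rule 135): 0111001010110
Gen 3 (rule 218): 1111110000111
Gen 4 (rule 135): 0111100111010
Gen 5 (rule 218): 1111111111001
Gen 6 (rule 135): 0111111110011
Gen 7 (rule 218): 1111111111111
Gen 8 (rule 135): 0111111111110
Gen 9 (rule 218): 1111111111111

Answer: 7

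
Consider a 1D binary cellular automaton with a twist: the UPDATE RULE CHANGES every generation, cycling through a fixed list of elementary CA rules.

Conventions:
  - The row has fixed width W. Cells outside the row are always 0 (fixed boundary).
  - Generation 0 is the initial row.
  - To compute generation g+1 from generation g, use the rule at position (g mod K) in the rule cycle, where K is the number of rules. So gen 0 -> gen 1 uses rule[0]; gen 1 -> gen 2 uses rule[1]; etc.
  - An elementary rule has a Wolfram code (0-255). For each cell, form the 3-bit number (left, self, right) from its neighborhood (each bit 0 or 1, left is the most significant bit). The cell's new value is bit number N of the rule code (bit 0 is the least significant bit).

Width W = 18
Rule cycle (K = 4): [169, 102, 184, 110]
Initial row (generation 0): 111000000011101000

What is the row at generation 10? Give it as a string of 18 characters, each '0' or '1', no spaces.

Gen 0: 111000000011101000
Gen 1 (rule 169): 110011111011010011
Gen 2 (rule 102): 010100001101110101
Gen 3 (rule 184): 001010001011101010
Gen 4 (rule 110): 011110011110111110
Gen 5 (rule 169): 011100011101111100
Gen 6 (rule 102): 100100100110000100
Gen 7 (rule 184): 010010010101000010
Gen 8 (rule 110): 110110111111000110
Gen 9 (rule 169): 101101111110010100
Gen 10 (rule 102): 110110000010111100

Answer: 110110000010111100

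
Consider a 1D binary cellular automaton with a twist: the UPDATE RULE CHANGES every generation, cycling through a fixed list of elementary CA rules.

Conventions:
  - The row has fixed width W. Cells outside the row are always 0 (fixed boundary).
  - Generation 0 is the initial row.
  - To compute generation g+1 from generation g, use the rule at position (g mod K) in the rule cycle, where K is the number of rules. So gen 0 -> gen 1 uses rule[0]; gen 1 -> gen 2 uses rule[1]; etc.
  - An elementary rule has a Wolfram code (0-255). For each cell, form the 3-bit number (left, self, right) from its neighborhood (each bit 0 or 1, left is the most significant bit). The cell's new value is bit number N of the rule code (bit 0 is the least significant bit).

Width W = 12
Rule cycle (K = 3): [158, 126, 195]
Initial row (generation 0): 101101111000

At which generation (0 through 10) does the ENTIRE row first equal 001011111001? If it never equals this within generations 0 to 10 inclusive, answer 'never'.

Answer: never

Derivation:
Gen 0: 101101111000
Gen 1 (rule 158): 101001110100
Gen 2 (rule 126): 111111011110
Gen 3 (rule 195): 011111001110
Gen 4 (rule 158): 111110111101
Gen 5 (rule 126): 100011100111
Gen 6 (rule 195): 001101101011
Gen 7 (rule 158): 011001001010
Gen 8 (rule 126): 111111111111
Gen 9 (rule 195): 011111111111
Gen 10 (rule 158): 111111111110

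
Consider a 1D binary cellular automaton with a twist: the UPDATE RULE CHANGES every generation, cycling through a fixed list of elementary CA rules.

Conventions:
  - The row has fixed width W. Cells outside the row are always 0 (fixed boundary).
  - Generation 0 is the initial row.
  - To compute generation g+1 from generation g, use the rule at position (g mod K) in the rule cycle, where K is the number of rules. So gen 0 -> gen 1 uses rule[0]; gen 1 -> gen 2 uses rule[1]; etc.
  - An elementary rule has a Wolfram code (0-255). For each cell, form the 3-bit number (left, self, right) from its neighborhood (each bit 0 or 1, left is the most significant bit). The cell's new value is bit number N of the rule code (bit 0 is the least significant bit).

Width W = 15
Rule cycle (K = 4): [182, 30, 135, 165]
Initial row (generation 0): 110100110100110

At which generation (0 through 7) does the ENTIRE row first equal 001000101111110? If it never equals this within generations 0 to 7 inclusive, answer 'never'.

Gen 0: 110100110100110
Gen 1 (rule 182): 001111001111001
Gen 2 (rule 30): 011000111000111
Gen 3 (rule 135): 100011010011010
Gen 4 (rule 165): 101000110000110
Gen 5 (rule 182): 111101001001001
Gen 6 (rule 30): 100001111111111
Gen 7 (rule 135): 101110111111110

Answer: never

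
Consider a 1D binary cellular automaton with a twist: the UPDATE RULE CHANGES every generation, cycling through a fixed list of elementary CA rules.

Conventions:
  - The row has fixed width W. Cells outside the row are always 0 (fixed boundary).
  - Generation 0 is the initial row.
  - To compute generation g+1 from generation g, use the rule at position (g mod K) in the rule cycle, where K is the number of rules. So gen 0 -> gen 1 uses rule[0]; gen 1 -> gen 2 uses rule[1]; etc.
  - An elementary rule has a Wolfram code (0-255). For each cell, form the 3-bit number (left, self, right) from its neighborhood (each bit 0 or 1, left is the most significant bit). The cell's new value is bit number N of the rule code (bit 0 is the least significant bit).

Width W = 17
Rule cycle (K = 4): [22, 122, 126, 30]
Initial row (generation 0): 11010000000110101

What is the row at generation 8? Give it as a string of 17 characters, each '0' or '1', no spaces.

Answer: 00011000000010000

Derivation:
Gen 0: 11010000000110101
Gen 1 (rule 22): 00011000001000101
Gen 2 (rule 122): 00111100010101010
Gen 3 (rule 126): 01100110111111111
Gen 4 (rule 30): 11011100100000000
Gen 5 (rule 22): 00000011110000000
Gen 6 (rule 122): 00000110011000000
Gen 7 (rule 126): 00001111111100000
Gen 8 (rule 30): 00011000000010000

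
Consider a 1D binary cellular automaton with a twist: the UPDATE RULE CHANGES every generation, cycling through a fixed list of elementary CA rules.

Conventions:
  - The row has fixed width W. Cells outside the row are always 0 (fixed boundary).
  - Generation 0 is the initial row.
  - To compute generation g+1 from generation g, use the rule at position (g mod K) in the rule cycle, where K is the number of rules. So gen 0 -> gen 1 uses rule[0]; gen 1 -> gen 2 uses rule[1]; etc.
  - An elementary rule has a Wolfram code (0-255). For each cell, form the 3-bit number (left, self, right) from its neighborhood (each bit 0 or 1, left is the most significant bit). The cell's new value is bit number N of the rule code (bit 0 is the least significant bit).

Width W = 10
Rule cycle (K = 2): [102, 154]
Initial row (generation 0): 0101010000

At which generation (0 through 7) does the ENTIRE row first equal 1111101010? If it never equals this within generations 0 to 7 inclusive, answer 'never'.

Answer: never

Derivation:
Gen 0: 0101010000
Gen 1 (rule 102): 1111110000
Gen 2 (rule 154): 1111101000
Gen 3 (rule 102): 0000111000
Gen 4 (rule 154): 0001110100
Gen 5 (rule 102): 0010011100
Gen 6 (rule 154): 0101111010
Gen 7 (rule 102): 1110001110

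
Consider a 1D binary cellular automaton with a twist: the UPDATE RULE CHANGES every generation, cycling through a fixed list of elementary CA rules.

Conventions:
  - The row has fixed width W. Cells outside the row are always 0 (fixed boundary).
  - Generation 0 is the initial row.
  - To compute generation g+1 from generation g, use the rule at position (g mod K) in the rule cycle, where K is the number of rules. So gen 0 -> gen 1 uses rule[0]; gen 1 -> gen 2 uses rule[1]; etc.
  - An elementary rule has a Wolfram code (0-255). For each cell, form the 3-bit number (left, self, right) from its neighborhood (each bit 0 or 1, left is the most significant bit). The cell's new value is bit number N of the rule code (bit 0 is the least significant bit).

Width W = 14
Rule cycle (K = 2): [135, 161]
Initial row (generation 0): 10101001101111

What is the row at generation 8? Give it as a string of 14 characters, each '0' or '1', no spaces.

Gen 0: 10101001101111
Gen 1 (rule 135): 10101010000110
Gen 2 (rule 161): 01010100110000
Gen 3 (rule 135): 11010101000111
Gen 4 (rule 161): 00101010010010
Gen 5 (rule 135): 11101010110110
Gen 6 (rule 161): 01010101001000
Gen 7 (rule 135): 11010101011011
Gen 8 (rule 161): 00101010100100

Answer: 00101010100100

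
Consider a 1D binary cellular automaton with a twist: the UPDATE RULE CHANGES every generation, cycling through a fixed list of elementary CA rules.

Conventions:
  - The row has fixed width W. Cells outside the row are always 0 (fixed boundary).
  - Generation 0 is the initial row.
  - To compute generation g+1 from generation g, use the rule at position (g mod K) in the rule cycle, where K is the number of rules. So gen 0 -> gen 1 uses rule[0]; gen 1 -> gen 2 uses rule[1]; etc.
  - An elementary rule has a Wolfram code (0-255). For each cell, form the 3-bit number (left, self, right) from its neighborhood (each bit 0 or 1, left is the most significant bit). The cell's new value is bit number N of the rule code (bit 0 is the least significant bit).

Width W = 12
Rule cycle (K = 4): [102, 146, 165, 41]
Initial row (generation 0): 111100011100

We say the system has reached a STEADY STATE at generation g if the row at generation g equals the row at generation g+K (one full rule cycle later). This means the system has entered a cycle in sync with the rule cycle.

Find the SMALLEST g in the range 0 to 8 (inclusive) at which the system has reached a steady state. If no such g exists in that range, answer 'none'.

Answer: none

Derivation:
Gen 0: 111100011100
Gen 1 (rule 102): 000100100100
Gen 2 (rule 146): 001011011010
Gen 3 (rule 165): 101100100110
Gen 4 (rule 41): 011000000100
Gen 5 (rule 102): 101000001100
Gen 6 (rule 146): 000100010010
Gen 7 (rule 165): 110101010010
Gen 8 (rule 41): 101010100000
Gen 9 (rule 102): 111111100000
Gen 10 (rule 146): 011111010000
Gen 11 (rule 165): 001110110111
Gen 12 (rule 41): 101001101100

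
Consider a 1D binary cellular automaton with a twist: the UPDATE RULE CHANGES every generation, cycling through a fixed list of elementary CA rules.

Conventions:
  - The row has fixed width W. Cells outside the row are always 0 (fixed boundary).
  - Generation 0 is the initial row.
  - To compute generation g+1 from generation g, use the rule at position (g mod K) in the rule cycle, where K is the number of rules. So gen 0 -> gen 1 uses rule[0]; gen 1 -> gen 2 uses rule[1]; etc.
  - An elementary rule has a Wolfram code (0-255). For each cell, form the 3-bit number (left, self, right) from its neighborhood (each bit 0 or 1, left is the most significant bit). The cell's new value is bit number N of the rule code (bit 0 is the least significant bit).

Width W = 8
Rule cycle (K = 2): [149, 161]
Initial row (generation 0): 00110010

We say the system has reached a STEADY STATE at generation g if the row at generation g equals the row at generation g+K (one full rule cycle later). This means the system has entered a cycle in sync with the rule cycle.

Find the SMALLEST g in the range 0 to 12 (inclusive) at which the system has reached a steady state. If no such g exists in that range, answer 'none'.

Gen 0: 00110010
Gen 1 (rule 149): 10001011
Gen 2 (rule 161): 00100100
Gen 3 (rule 149): 10110111
Gen 4 (rule 161): 01001010
Gen 5 (rule 149): 01101011
Gen 6 (rule 161): 00010100
Gen 7 (rule 149): 11010111
Gen 8 (rule 161): 00101010
Gen 9 (rule 149): 10101011
Gen 10 (rule 161): 01010100
Gen 11 (rule 149): 01010111
Gen 12 (rule 161): 00101010
Gen 13 (rule 149): 10101011
Gen 14 (rule 161): 01010100

Answer: none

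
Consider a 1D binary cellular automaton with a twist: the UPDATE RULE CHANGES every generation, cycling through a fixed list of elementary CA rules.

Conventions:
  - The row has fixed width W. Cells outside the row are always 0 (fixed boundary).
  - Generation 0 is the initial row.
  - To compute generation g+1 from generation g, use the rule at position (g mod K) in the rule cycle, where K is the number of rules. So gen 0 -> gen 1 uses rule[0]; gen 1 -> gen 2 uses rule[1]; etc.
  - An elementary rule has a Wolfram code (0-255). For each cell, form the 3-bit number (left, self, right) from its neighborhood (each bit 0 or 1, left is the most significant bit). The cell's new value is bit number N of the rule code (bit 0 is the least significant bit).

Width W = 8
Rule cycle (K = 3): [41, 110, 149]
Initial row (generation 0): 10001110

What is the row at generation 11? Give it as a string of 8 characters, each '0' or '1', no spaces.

Gen 0: 10001110
Gen 1 (rule 41): 00101000
Gen 2 (rule 110): 01111000
Gen 3 (rule 149): 00110111
Gen 4 (rule 41): 10101100
Gen 5 (rule 110): 11111100
Gen 6 (rule 149): 01111011
Gen 7 (rule 41): 01000110
Gen 8 (rule 110): 11001110
Gen 9 (rule 149): 00100101
Gen 10 (rule 41): 10000010
Gen 11 (rule 110): 10000110

Answer: 10000110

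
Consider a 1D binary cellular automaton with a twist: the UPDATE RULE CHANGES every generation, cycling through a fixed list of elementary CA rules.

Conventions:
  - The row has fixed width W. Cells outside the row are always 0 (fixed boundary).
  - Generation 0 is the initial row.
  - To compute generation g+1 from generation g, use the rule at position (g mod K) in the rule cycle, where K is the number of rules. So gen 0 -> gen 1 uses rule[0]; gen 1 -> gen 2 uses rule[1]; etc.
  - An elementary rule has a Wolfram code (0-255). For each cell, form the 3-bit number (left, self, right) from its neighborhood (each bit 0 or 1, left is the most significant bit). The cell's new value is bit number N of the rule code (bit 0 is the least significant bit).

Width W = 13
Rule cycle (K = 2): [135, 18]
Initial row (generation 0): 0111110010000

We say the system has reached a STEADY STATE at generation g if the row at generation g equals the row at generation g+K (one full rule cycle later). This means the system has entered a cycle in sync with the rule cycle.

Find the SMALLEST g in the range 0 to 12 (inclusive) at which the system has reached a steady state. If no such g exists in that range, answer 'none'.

Gen 0: 0111110010000
Gen 1 (rule 135): 1011100110111
Gen 2 (rule 18): 0000011000000
Gen 3 (rule 135): 1111100011111
Gen 4 (rule 18): 0000010100000
Gen 5 (rule 135): 1111110101111
Gen 6 (rule 18): 0000000000000
Gen 7 (rule 135): 1111111111111
Gen 8 (rule 18): 0000000000000
Gen 9 (rule 135): 1111111111111
Gen 10 (rule 18): 0000000000000
Gen 11 (rule 135): 1111111111111
Gen 12 (rule 18): 0000000000000
Gen 13 (rule 135): 1111111111111
Gen 14 (rule 18): 0000000000000

Answer: 6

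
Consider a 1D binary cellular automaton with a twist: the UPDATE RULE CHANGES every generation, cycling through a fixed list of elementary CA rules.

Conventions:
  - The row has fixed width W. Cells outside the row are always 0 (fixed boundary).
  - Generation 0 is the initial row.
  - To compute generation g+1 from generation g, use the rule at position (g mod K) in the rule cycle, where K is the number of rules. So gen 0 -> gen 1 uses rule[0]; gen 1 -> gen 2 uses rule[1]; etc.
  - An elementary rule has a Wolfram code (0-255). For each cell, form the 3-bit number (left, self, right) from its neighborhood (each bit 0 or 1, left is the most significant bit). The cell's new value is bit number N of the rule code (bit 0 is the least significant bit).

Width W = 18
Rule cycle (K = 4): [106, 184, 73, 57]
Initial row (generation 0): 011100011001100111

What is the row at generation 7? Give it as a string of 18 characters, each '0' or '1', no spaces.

Gen 0: 011100011001100111
Gen 1 (rule 106): 110100111011101101
Gen 2 (rule 184): 101010110111011010
Gen 3 (rule 73): 000000110101011000
Gen 4 (rule 57): 111110101010110111
Gen 5 (rule 106): 100011010101111101
Gen 6 (rule 184): 010010101011111010
Gen 7 (rule 73): 000000000010001000

Answer: 000000000010001000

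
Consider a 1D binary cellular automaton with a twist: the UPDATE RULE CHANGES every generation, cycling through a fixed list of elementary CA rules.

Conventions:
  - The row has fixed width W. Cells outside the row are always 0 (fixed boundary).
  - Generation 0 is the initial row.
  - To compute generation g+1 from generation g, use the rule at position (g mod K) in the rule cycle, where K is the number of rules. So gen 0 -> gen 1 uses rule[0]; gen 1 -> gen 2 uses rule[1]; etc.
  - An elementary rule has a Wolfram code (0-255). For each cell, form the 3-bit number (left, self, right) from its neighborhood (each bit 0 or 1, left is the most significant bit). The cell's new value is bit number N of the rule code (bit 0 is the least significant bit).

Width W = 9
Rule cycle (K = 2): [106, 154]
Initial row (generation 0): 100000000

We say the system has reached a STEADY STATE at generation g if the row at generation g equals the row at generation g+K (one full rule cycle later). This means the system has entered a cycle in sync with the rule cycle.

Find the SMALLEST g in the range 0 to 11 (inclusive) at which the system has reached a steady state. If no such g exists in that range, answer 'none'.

Gen 0: 100000000
Gen 1 (rule 106): 000000000
Gen 2 (rule 154): 000000000
Gen 3 (rule 106): 000000000
Gen 4 (rule 154): 000000000
Gen 5 (rule 106): 000000000
Gen 6 (rule 154): 000000000
Gen 7 (rule 106): 000000000
Gen 8 (rule 154): 000000000
Gen 9 (rule 106): 000000000
Gen 10 (rule 154): 000000000
Gen 11 (rule 106): 000000000
Gen 12 (rule 154): 000000000
Gen 13 (rule 106): 000000000

Answer: 1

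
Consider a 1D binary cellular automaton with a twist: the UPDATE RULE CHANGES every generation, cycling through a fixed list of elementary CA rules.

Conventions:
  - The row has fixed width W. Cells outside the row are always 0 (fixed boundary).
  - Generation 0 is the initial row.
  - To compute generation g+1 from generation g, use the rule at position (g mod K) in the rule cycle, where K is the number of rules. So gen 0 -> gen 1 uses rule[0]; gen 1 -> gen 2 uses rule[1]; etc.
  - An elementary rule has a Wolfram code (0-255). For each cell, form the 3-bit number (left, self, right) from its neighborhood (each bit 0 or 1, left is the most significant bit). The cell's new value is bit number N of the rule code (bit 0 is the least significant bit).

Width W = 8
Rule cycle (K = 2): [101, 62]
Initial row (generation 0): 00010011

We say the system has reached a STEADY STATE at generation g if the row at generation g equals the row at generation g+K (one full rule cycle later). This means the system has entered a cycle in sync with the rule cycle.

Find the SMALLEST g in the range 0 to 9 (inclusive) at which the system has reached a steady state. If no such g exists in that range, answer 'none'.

Gen 0: 00010011
Gen 1 (rule 101): 11010001
Gen 2 (rule 62): 10111011
Gen 3 (rule 101): 11001101
Gen 4 (rule 62): 10111011
Gen 5 (rule 101): 11001101
Gen 6 (rule 62): 10111011
Gen 7 (rule 101): 11001101
Gen 8 (rule 62): 10111011
Gen 9 (rule 101): 11001101
Gen 10 (rule 62): 10111011
Gen 11 (rule 101): 11001101

Answer: 2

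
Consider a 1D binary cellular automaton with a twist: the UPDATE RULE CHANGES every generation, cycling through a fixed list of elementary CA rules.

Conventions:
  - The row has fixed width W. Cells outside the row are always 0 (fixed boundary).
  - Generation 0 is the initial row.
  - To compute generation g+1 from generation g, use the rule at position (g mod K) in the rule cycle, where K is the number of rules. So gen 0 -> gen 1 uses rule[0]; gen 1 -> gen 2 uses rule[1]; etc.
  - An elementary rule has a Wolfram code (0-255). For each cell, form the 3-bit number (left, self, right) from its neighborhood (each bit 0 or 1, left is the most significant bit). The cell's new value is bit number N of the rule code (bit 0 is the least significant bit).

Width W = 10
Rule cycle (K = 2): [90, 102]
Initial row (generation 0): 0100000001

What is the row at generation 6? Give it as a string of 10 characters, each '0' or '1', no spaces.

Answer: 0100011110

Derivation:
Gen 0: 0100000001
Gen 1 (rule 90): 1010000010
Gen 2 (rule 102): 1110000110
Gen 3 (rule 90): 1011001111
Gen 4 (rule 102): 1101010001
Gen 5 (rule 90): 1100001010
Gen 6 (rule 102): 0100011110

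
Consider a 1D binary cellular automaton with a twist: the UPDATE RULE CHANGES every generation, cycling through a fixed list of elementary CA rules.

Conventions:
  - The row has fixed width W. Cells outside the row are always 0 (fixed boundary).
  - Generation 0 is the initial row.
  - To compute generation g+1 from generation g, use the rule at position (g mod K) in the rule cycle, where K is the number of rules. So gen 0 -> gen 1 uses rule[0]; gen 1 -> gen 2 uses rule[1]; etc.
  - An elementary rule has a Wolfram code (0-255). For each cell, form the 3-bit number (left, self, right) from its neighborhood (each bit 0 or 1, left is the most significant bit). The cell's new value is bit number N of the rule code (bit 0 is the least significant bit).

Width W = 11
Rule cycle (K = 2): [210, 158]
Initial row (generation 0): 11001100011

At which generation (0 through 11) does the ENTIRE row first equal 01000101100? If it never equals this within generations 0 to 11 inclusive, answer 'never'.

Answer: never

Derivation:
Gen 0: 11001100011
Gen 1 (rule 210): 01110110101
Gen 2 (rule 158): 11100100101
Gen 3 (rule 210): 01111011000
Gen 4 (rule 158): 11110010100
Gen 5 (rule 210): 01111100010
Gen 6 (rule 158): 11111010111
Gen 7 (rule 210): 01111000011
Gen 8 (rule 158): 11110100110
Gen 9 (rule 210): 01110011011
Gen 10 (rule 158): 11101110010
Gen 11 (rule 210): 01100111101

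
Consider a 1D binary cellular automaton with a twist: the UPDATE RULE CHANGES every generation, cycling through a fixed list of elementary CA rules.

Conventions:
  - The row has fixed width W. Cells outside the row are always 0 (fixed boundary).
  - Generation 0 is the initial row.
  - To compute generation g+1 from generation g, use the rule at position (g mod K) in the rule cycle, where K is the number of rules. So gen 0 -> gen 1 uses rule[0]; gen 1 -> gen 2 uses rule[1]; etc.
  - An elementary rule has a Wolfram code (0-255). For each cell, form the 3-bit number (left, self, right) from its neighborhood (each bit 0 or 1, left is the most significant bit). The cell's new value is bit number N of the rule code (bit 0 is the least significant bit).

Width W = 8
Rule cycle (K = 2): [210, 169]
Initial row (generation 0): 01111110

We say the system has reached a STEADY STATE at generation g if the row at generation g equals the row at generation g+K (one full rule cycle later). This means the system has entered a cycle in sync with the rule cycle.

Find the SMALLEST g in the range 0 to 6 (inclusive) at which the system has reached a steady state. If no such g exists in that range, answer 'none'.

Answer: 0

Derivation:
Gen 0: 01111110
Gen 1 (rule 210): 10111111
Gen 2 (rule 169): 01111110
Gen 3 (rule 210): 10111111
Gen 4 (rule 169): 01111110
Gen 5 (rule 210): 10111111
Gen 6 (rule 169): 01111110
Gen 7 (rule 210): 10111111
Gen 8 (rule 169): 01111110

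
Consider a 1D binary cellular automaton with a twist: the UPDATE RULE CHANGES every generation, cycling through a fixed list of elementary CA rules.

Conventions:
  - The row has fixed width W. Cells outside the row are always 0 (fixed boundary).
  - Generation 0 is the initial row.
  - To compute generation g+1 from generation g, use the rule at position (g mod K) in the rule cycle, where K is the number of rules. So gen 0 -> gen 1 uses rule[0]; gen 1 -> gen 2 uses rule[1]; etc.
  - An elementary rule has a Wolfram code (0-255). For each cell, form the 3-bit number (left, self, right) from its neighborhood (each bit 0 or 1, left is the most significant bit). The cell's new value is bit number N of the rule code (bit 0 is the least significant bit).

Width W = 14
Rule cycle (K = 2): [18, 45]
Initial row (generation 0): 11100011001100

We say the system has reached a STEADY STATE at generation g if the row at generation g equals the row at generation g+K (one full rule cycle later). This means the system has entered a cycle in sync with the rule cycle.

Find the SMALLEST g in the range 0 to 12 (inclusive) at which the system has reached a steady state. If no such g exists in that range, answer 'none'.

Gen 0: 11100011001100
Gen 1 (rule 18): 00010100110010
Gen 2 (rule 45): 11011100100010
Gen 3 (rule 18): 00000011010101
Gen 4 (rule 45): 11111010111111
Gen 5 (rule 18): 00000000000000
Gen 6 (rule 45): 11111111111111
Gen 7 (rule 18): 00000000000000
Gen 8 (rule 45): 11111111111111
Gen 9 (rule 18): 00000000000000
Gen 10 (rule 45): 11111111111111
Gen 11 (rule 18): 00000000000000
Gen 12 (rule 45): 11111111111111
Gen 13 (rule 18): 00000000000000
Gen 14 (rule 45): 11111111111111

Answer: 5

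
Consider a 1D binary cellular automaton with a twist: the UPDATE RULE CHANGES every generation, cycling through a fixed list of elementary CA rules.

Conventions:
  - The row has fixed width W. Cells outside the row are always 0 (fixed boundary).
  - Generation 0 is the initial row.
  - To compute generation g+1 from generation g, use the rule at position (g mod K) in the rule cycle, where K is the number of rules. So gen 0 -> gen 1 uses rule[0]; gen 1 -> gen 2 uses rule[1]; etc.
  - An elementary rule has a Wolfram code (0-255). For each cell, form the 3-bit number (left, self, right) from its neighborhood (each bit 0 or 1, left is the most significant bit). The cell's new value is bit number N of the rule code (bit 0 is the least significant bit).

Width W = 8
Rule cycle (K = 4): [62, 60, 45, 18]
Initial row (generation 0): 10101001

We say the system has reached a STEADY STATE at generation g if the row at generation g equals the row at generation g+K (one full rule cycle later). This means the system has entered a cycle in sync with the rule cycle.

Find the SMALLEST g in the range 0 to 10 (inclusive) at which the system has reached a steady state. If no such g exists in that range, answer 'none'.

Gen 0: 10101001
Gen 1 (rule 62): 11111111
Gen 2 (rule 60): 10000000
Gen 3 (rule 45): 10111111
Gen 4 (rule 18): 00000000
Gen 5 (rule 62): 00000000
Gen 6 (rule 60): 00000000
Gen 7 (rule 45): 11111111
Gen 8 (rule 18): 00000000
Gen 9 (rule 62): 00000000
Gen 10 (rule 60): 00000000
Gen 11 (rule 45): 11111111
Gen 12 (rule 18): 00000000
Gen 13 (rule 62): 00000000
Gen 14 (rule 60): 00000000

Answer: 4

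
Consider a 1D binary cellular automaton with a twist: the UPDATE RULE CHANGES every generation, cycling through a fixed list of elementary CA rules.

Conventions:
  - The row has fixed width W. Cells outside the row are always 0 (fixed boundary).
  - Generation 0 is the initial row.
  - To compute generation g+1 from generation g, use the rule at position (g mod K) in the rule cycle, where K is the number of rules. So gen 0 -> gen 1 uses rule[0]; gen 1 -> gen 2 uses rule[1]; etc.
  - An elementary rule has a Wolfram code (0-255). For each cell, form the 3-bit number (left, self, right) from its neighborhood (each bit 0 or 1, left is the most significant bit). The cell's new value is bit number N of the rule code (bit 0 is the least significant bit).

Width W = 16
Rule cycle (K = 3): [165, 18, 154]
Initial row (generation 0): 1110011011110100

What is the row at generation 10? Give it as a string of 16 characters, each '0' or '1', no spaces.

Answer: 1111111111111111

Derivation:
Gen 0: 1110011011110100
Gen 1 (rule 165): 0100000101101101
Gen 2 (rule 18): 1010001000000000
Gen 3 (rule 154): 0001010100000000
Gen 4 (rule 165): 1101111101111111
Gen 5 (rule 18): 0000000000000000
Gen 6 (rule 154): 0000000000000000
Gen 7 (rule 165): 1111111111111111
Gen 8 (rule 18): 0000000000000000
Gen 9 (rule 154): 0000000000000000
Gen 10 (rule 165): 1111111111111111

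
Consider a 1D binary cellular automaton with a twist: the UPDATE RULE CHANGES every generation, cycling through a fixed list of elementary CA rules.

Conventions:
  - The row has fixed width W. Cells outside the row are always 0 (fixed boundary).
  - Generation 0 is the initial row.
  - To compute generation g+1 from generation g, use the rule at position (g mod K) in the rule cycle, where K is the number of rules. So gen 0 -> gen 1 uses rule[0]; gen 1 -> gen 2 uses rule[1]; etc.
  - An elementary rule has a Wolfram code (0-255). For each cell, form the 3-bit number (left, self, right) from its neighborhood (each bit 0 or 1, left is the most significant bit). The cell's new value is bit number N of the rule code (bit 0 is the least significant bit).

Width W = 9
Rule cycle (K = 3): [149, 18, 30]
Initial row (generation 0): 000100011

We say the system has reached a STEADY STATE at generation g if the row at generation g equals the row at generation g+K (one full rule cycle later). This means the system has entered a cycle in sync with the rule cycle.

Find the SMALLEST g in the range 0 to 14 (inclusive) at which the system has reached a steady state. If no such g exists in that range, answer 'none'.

Gen 0: 000100011
Gen 1 (rule 149): 110111000
Gen 2 (rule 18): 000000100
Gen 3 (rule 30): 000001110
Gen 4 (rule 149): 111100101
Gen 5 (rule 18): 000011000
Gen 6 (rule 30): 000110100
Gen 7 (rule 149): 110000111
Gen 8 (rule 18): 001001000
Gen 9 (rule 30): 011111100
Gen 10 (rule 149): 001111011
Gen 11 (rule 18): 010000000
Gen 12 (rule 30): 111000000
Gen 13 (rule 149): 010111111
Gen 14 (rule 18): 100000000
Gen 15 (rule 30): 110000000
Gen 16 (rule 149): 001111111
Gen 17 (rule 18): 010000000

Answer: none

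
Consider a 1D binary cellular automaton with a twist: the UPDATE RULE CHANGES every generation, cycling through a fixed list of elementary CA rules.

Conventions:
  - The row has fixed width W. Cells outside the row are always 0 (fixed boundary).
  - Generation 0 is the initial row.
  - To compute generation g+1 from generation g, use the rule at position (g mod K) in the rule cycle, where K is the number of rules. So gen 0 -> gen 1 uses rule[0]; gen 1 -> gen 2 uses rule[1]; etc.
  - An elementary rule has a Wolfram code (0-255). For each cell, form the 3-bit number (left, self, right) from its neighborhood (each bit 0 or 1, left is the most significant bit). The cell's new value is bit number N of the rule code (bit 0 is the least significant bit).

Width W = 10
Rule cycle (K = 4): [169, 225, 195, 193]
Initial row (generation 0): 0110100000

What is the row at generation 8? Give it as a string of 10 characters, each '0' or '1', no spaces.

Answer: 0000000001

Derivation:
Gen 0: 0110100000
Gen 1 (rule 169): 0101001111
Gen 2 (rule 225): 0010000111
Gen 3 (rule 195): 1100111011
Gen 4 (rule 193): 0100011001
Gen 5 (rule 169): 0001010000
Gen 6 (rule 225): 1100100111
Gen 7 (rule 195): 0101001011
Gen 8 (rule 193): 0000000001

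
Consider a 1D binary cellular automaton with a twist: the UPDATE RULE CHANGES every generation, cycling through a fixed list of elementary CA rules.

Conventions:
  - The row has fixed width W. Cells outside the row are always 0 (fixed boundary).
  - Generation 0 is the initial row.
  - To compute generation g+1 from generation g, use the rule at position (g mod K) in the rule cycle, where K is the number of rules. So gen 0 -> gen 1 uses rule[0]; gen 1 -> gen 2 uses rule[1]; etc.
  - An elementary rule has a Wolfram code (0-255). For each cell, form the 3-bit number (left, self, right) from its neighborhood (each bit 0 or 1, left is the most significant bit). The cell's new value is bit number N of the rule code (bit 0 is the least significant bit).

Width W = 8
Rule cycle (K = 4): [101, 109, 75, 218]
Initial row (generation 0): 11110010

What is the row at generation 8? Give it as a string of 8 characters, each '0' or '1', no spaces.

Answer: 00011110

Derivation:
Gen 0: 11110010
Gen 1 (rule 101): 00010010
Gen 2 (rule 109): 11010010
Gen 3 (rule 75): 11000100
Gen 4 (rule 218): 11101010
Gen 5 (rule 101): 00111110
Gen 6 (rule 109): 10100010
Gen 7 (rule 75): 00001100
Gen 8 (rule 218): 00011110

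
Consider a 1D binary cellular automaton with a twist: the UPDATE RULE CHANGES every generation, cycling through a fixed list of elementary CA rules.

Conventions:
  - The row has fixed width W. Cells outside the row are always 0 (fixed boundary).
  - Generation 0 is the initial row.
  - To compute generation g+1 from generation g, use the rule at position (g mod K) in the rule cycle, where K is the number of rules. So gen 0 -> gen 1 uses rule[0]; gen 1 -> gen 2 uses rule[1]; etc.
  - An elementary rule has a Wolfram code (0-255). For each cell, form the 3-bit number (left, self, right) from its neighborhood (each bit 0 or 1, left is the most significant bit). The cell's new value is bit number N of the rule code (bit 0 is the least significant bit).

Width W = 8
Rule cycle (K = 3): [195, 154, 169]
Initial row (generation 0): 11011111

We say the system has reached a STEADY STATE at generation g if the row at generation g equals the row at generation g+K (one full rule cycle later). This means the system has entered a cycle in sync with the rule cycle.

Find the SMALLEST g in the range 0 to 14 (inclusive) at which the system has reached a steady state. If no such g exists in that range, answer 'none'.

Answer: none

Derivation:
Gen 0: 11011111
Gen 1 (rule 195): 01001111
Gen 2 (rule 154): 10111110
Gen 3 (rule 169): 01111100
Gen 4 (rule 195): 10111101
Gen 5 (rule 154): 00111000
Gen 6 (rule 169): 10110011
Gen 7 (rule 195): 00010101
Gen 8 (rule 154): 00100000
Gen 9 (rule 169): 10001111
Gen 10 (rule 195): 00110111
Gen 11 (rule 154): 01100110
Gen 12 (rule 169): 01000100
Gen 13 (rule 195): 10011001
Gen 14 (rule 154): 01110110
Gen 15 (rule 169): 01101100
Gen 16 (rule 195): 10100101
Gen 17 (rule 154): 00011000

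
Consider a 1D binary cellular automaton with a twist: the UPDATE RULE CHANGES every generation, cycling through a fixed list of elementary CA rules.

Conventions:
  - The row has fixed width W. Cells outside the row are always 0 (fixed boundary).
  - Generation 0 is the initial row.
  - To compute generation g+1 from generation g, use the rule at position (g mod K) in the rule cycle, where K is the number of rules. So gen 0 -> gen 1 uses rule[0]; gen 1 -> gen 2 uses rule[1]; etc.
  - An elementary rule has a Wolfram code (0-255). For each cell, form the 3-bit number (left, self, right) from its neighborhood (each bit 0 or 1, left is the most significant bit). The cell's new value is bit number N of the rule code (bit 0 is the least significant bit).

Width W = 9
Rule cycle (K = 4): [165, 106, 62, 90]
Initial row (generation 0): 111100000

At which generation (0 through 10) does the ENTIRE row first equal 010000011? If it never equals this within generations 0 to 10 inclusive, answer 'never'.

Answer: 9

Derivation:
Gen 0: 111100000
Gen 1 (rule 165): 011001111
Gen 2 (rule 106): 111011001
Gen 3 (rule 62): 100110111
Gen 4 (rule 90): 011110101
Gen 5 (rule 165): 001101111
Gen 6 (rule 106): 011111001
Gen 7 (rule 62): 110000111
Gen 8 (rule 90): 111001101
Gen 9 (rule 165): 010000011
Gen 10 (rule 106): 100000111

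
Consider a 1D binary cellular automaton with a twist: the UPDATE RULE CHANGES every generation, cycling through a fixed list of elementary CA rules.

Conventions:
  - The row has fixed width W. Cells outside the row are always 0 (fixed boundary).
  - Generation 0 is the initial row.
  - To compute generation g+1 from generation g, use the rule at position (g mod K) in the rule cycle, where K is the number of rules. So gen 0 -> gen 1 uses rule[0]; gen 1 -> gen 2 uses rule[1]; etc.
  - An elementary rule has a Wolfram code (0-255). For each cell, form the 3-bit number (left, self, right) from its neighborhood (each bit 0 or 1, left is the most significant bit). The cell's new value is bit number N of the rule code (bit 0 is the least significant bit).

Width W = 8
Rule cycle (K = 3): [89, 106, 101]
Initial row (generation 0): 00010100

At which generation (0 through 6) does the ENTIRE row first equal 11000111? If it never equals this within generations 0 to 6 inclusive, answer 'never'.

Gen 0: 00010100
Gen 1 (rule 89): 11000011
Gen 2 (rule 106): 11000111
Gen 3 (rule 101): 01010001
Gen 4 (rule 89): 00001100
Gen 5 (rule 106): 00011100
Gen 6 (rule 101): 11000101

Answer: 2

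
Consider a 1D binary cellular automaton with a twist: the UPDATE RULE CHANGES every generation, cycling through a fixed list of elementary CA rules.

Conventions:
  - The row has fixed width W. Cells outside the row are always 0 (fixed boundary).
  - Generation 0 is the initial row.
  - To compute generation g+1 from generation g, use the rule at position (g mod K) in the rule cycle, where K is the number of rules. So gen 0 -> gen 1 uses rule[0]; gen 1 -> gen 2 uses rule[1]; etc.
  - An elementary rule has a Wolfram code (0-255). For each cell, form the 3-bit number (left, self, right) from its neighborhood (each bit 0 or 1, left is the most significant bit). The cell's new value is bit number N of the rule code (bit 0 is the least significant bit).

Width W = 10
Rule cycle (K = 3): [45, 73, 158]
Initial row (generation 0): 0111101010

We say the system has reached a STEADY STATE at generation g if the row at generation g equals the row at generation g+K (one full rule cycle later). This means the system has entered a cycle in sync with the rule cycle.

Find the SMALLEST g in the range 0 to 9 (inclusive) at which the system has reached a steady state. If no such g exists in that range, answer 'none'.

Answer: none

Derivation:
Gen 0: 0111101010
Gen 1 (rule 45): 0100011110
Gen 2 (rule 73): 0001010010
Gen 3 (rule 158): 0011011111
Gen 4 (rule 45): 1010110000
Gen 5 (rule 73): 0000110111
Gen 6 (rule 158): 0001100110
Gen 7 (rule 45): 1101000100
Gen 8 (rule 73): 1100010001
Gen 9 (rule 158): 1010111011
Gen 10 (rule 45): 1111100110
Gen 11 (rule 73): 1000100110
Gen 12 (rule 158): 1101111101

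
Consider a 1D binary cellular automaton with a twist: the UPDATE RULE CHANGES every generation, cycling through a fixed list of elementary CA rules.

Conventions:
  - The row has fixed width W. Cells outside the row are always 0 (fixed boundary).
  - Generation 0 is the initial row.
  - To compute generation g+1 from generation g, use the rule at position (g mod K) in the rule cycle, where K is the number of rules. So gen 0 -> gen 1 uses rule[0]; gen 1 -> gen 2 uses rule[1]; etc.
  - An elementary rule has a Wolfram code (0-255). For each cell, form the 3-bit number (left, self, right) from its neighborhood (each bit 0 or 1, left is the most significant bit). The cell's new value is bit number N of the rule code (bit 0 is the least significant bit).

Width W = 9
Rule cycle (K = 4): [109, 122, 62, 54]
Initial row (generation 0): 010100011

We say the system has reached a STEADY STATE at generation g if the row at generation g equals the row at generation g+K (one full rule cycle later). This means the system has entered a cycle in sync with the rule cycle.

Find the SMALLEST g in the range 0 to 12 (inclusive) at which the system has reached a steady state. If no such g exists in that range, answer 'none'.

Gen 0: 010100011
Gen 1 (rule 109): 011101011
Gen 2 (rule 122): 110110111
Gen 3 (rule 62): 101101100
Gen 4 (rule 54): 110010010
Gen 5 (rule 109): 110010010
Gen 6 (rule 122): 111101101
Gen 7 (rule 62): 100011011
Gen 8 (rule 54): 110100100
Gen 9 (rule 109): 111100101
Gen 10 (rule 122): 100111010
Gen 11 (rule 62): 111100111
Gen 12 (rule 54): 000011000
Gen 13 (rule 109): 111011011
Gen 14 (rule 122): 101111111
Gen 15 (rule 62): 111000000
Gen 16 (rule 54): 000100000

Answer: none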